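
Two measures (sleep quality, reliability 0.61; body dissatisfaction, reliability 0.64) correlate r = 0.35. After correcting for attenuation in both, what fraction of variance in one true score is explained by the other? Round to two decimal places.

Disattenuated r = 0.35 / √(0.61 × 0.64) = 0.35 / 0.6248 = 0.5602.
Shared true-score variance = 0.5602² = 0.3138 ≈ 0.31.

0.31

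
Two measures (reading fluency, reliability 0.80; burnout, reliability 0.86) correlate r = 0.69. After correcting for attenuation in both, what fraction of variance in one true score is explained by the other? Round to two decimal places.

Disattenuated r = 0.69 / √(0.80 × 0.86) = 0.69 / 0.8295 = 0.8318.
Shared true-score variance = 0.8318² = 0.6919 ≈ 0.69.

0.69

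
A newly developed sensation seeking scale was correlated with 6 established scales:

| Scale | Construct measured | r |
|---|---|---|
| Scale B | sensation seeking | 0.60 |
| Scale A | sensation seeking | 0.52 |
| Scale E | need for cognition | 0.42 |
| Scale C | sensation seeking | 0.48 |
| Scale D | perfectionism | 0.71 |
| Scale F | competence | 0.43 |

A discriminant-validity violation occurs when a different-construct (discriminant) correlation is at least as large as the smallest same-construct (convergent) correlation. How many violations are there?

1

Convergent (same construct = sensation seeking): Scale B, Scale A, Scale C.
Smallest convergent = 0.48. Discriminant values: 0.42, 0.71, 0.43; count ≥ 0.48 → 1.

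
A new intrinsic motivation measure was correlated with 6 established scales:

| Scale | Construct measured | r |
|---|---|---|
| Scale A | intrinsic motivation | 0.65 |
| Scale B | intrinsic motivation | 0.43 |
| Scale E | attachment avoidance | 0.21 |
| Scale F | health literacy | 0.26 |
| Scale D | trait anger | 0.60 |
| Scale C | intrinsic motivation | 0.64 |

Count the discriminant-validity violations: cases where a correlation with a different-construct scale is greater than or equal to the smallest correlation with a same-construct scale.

1

Convergent (same construct = intrinsic motivation): Scale A, Scale B, Scale C.
Smallest convergent = 0.43. Discriminant values: 0.21, 0.26, 0.60; count ≥ 0.43 → 1.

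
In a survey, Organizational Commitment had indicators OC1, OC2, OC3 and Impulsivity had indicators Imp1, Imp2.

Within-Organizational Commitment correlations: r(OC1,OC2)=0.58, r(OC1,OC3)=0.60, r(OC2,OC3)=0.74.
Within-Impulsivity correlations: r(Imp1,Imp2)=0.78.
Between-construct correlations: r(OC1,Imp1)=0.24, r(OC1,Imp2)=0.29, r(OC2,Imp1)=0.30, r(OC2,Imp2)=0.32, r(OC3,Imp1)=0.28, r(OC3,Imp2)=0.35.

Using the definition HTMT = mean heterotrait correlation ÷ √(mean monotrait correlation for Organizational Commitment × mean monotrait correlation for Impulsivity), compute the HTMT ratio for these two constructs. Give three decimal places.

0.420

Between-construct mean = 1.78/6 = 0.2967.
Mean within-OC = 1.92/3 = 0.6400; mean within-Imp = 0.78/1 = 0.7800.
Geometric mean = √(0.6400 × 0.7800) = 0.7065.
HTMT = 0.2967 / 0.7065 = 0.420.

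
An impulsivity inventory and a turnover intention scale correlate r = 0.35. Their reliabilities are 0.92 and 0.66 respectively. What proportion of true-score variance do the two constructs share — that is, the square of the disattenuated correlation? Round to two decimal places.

Disattenuated r = 0.35 / √(0.92 × 0.66) = 0.35 / 0.7792 = 0.4492.
Shared true-score variance = 0.4492² = 0.2018 ≈ 0.20.

0.20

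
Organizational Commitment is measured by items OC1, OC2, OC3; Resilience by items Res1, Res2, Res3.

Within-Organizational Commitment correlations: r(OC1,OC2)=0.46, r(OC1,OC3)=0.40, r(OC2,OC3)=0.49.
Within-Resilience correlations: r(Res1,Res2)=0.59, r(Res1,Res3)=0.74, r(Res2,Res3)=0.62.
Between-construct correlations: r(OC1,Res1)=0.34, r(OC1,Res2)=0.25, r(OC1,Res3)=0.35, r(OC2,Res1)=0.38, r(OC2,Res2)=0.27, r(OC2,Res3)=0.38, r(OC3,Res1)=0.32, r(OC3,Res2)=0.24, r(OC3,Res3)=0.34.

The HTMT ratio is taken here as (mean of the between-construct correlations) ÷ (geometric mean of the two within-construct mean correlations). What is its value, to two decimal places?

Mean between = 2.87/9 = 0.3189.
Mean within-OC = 1.35/3 = 0.4500; mean within-Res = 1.95/3 = 0.6500.
Geometric mean = √(0.4500 × 0.6500) = 0.5408.
HTMT = 0.3189 / 0.5408 = 0.59.

0.59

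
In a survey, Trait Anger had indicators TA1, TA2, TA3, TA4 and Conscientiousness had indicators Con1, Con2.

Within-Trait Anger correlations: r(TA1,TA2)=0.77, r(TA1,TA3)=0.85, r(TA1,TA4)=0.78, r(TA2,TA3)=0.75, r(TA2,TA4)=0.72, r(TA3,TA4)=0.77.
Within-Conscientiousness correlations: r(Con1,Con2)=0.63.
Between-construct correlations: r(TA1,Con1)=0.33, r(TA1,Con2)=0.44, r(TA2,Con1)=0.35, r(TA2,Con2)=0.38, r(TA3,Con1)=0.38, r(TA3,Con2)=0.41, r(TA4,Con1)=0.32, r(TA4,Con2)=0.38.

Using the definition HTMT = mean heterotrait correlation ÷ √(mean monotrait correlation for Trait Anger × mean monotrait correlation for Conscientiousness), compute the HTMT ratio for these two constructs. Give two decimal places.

0.54

Between-construct mean = 2.99/8 = 0.3738.
Mean within-TA = 4.64/6 = 0.7733; mean within-Con = 0.63/1 = 0.6300.
Geometric mean = √(0.7733 × 0.6300) = 0.6980.
HTMT = 0.3738 / 0.6980 = 0.54.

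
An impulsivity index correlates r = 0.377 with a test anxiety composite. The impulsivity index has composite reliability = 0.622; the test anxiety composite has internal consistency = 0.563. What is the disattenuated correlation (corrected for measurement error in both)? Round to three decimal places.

0.637

r_true = r_obs / √(r_xx · r_yy) = 0.377 / √(0.622 × 0.563) = 0.377 / √0.350186 = 0.377 / 0.5918 ≈ 0.637.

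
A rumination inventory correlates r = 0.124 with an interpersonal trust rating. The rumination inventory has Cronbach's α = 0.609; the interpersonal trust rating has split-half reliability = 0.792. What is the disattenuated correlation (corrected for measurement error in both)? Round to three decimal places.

r_true = r_obs / √(r_xx · r_yy) = 0.124 / √(0.609 × 0.792) = 0.124 / √0.482328 = 0.124 / 0.6945 ≈ 0.179.

0.179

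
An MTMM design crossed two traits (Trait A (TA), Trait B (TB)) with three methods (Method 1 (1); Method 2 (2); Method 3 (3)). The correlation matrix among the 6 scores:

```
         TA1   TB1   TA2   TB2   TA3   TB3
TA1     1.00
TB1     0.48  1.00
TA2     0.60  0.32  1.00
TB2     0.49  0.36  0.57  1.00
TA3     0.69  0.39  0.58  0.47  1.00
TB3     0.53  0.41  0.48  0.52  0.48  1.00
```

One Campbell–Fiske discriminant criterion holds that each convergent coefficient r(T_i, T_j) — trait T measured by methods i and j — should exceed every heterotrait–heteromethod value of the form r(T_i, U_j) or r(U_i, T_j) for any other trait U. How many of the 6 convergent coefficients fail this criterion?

2

Each convergent coefficient versus the relevant comparison correlations:
TA (methods 1·2): 0.60 vs {0.49, 0.32} → pass.
TA (methods 1·3): 0.69 vs {0.53, 0.39} → pass.
TA (methods 2·3): 0.58 vs {0.48, 0.47} → pass.
TB (methods 1·2): 0.36 vs {0.32, 0.49} → fail.
TB (methods 1·3): 0.41 vs {0.39, 0.53} → fail.
TB (methods 2·3): 0.52 vs {0.47, 0.48} → pass.
2 of 6 fail.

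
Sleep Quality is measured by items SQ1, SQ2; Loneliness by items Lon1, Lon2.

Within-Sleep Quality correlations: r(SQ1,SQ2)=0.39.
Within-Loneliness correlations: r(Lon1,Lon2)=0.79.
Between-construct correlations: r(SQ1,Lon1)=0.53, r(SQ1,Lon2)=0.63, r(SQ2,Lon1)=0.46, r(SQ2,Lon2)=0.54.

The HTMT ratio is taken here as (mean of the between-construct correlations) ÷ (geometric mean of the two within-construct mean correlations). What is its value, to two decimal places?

Between-construct mean = 2.16/4 = 0.5400.
Mean within-SQ = 0.39/1 = 0.3900; mean within-Lon = 0.79/1 = 0.7900.
Geometric mean = √(0.3900 × 0.7900) = 0.5551.
HTMT = 0.5400 / 0.5551 = 0.97.

0.97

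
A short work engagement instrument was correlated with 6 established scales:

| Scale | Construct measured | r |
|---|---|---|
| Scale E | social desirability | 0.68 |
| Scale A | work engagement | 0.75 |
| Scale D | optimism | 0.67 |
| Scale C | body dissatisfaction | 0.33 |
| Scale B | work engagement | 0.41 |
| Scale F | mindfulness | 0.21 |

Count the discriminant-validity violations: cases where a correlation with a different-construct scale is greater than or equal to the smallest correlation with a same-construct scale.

Convergent (same construct = work engagement): Scale A, Scale B.
Smallest convergent = 0.41. Discriminant values: 0.68, 0.67, 0.33, 0.21; count ≥ 0.41 → 2.

2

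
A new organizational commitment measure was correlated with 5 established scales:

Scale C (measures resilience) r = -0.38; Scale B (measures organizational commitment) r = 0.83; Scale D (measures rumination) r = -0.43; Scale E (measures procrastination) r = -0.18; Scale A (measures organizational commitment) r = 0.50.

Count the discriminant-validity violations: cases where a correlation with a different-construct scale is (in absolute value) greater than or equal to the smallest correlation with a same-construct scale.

Convergent (same construct = organizational commitment): Scale B, Scale A.
Smallest convergent = 0.50. Discriminant |r|: 0.38, 0.43, 0.18; count ≥ 0.50 → 0.

0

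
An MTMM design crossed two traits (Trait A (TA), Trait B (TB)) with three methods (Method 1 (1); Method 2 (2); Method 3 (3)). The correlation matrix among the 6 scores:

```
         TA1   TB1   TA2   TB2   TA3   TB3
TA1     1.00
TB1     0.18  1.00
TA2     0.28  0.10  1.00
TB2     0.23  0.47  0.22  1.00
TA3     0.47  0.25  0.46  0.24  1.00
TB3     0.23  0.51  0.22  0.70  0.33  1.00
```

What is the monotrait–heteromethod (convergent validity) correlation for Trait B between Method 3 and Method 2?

Same trait (TB), different methods: r(TB3, TB2) = 0.70.

0.70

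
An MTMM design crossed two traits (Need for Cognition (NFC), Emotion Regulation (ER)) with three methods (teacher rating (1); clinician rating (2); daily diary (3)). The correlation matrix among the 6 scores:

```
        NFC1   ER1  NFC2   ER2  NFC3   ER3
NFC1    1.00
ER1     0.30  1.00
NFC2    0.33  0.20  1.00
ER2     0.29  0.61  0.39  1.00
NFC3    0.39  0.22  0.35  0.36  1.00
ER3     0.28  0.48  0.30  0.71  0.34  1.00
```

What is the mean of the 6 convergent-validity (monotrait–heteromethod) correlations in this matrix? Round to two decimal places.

Convergent values: 0.33, 0.39, 0.35, 0.61, 0.48, 0.71; mean = 2.87/6 = 0.48.

0.48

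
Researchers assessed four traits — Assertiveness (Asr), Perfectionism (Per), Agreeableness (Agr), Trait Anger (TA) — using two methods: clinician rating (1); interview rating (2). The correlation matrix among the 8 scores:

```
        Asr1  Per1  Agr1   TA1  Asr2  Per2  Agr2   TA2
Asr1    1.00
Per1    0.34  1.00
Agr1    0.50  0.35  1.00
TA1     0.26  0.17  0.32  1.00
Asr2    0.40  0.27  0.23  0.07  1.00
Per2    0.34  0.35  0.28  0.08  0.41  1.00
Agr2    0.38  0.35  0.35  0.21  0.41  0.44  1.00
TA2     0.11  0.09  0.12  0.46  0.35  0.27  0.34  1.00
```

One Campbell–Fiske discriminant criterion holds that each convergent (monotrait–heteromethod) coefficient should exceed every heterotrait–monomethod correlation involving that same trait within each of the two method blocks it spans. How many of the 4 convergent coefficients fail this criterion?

Convergent coefficients and their comparison sets:
Asr (methods 1·2): 0.40 vs {0.34, 0.41, 0.50, 0.41, 0.26, 0.35} → fail.
Per (methods 1·2): 0.35 vs {0.34, 0.41, 0.35, 0.44, 0.17, 0.27} → fail.
Agr (methods 1·2): 0.35 vs {0.50, 0.41, 0.35, 0.44, 0.32, 0.34} → fail.
TA (methods 1·2): 0.46 vs {0.26, 0.35, 0.17, 0.27, 0.32, 0.34} → pass.
3 of 4 fail.

3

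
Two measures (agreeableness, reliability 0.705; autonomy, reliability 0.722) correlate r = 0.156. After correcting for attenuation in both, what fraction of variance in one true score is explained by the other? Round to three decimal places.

0.048

Disattenuated r = 0.156 / √(0.705 × 0.722) = 0.156 / 0.7134 = 0.2187.
Shared true-score variance = 0.2187² = 0.0478 ≈ 0.048.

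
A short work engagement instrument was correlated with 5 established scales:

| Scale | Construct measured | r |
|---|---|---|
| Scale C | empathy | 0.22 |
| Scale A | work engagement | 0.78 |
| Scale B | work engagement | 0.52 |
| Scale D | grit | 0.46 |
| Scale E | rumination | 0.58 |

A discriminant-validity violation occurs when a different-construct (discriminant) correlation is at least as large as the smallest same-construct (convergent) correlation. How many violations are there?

Convergent (same construct = work engagement): Scale A, Scale B.
Smallest convergent = 0.52. Discriminant values: 0.22, 0.46, 0.58; count ≥ 0.52 → 1.

1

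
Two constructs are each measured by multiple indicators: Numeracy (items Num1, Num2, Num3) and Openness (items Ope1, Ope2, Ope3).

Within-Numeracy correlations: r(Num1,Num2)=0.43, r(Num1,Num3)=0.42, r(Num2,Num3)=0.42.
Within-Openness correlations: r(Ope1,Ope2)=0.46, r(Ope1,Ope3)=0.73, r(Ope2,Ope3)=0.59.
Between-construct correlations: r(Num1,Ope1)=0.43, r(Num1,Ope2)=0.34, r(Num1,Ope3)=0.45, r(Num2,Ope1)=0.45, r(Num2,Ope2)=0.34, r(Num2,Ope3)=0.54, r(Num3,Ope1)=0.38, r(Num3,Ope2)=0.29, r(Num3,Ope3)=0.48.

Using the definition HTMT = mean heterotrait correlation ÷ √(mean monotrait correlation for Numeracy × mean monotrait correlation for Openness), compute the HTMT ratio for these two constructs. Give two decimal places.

Between-construct mean = 3.70/9 = 0.4111.
Mean within-Num = 1.27/3 = 0.4233; mean within-Ope = 1.78/3 = 0.5933.
Geometric mean = √(0.4233 × 0.5933) = 0.5011.
HTMT = 0.4111 / 0.5011 = 0.82.

0.82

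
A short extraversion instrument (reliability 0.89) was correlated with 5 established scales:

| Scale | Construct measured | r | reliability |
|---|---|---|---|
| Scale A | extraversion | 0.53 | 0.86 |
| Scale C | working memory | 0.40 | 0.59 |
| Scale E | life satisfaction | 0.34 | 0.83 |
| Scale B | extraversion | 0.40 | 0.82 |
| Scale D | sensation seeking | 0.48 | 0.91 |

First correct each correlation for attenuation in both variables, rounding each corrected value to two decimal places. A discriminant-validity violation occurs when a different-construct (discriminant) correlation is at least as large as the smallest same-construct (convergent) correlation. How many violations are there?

2

Disattenuated r (r / √(r_scale · r_new)):
  Scale A (conv): 0.53 / √(0.86·0.89) = 0.61
  Scale C (disc): 0.40 / √(0.59·0.89) = 0.55
  Scale E (disc): 0.34 / √(0.83·0.89) = 0.40
  Scale B (conv): 0.40 / √(0.82·0.89) = 0.47
  Scale D (disc): 0.48 / √(0.91·0.89) = 0.53
Smallest convergent = 0.47. Discriminant values: 0.55, 0.40, 0.53; count ≥ 0.47 → 2.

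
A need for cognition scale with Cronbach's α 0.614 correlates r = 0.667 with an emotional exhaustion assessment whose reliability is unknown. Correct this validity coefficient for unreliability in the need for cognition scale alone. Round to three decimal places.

0.851

Single correction: r_c = r_obs / √r_xx = 0.667 / √0.614 = 0.667 / 0.7836 ≈ 0.851.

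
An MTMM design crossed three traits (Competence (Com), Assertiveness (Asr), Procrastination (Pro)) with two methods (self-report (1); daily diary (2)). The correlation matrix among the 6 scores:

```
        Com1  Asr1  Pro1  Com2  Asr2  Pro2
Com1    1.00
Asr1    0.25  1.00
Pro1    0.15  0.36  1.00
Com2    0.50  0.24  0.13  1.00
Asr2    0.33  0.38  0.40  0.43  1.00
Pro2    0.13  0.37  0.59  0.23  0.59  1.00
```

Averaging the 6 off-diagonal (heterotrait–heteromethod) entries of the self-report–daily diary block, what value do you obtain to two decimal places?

0.27

HTHM values (method 1 × method 2): 0.33, 0.13, 0.24, 0.37, 0.13, 0.40; mean = 1.60/6 = 0.27.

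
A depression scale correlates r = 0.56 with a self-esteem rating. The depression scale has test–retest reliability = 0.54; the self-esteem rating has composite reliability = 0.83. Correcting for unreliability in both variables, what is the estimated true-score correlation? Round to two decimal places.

0.84

r_true = r_obs / √(r_xx · r_yy) = 0.56 / √(0.54 × 0.83) = 0.56 / √0.4482 = 0.56 / 0.6695 ≈ 0.84.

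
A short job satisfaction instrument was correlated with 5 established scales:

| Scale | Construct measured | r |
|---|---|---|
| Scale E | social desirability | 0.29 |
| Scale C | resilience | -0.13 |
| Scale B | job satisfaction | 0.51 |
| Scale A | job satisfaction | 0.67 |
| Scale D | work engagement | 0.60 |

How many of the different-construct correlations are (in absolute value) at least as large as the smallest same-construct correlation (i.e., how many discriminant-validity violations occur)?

1

Convergent (same construct = job satisfaction): Scale B, Scale A.
Smallest convergent = 0.51. Discriminant |r|: 0.29, 0.13, 0.60; count ≥ 0.51 → 1.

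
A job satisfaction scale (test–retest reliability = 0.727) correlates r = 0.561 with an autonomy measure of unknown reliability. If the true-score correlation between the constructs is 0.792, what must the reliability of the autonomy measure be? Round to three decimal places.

r_true = r_obs / √(r_xx · r_yy) ⇒ 0.792 = 0.561 / √(0.727 · r_yy).
√(0.727 · r_yy) = 0.561 / 0.792 = 0.7083; 0.727 · r_yy = 0.5017; r_yy = 0.5017 / 0.727 ≈ 0.690.

0.690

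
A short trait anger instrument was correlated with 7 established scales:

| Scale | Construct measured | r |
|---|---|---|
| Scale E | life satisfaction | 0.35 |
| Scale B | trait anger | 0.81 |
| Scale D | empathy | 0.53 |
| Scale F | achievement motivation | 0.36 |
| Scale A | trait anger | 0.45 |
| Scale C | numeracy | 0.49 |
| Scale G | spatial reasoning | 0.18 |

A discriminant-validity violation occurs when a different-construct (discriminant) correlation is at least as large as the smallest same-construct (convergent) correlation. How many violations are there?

2

Convergent (same construct = trait anger): Scale B, Scale A.
Smallest convergent = 0.45. Discriminant values: 0.35, 0.53, 0.36, 0.49, 0.18; count ≥ 0.45 → 2.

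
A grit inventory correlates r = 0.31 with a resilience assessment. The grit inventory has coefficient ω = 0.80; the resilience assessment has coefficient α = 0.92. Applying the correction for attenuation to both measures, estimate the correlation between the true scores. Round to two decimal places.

0.36

r_true = r_obs / √(r_xx · r_yy) = 0.31 / √(0.80 × 0.92) = 0.31 / √0.7360 = 0.31 / 0.8579 ≈ 0.36.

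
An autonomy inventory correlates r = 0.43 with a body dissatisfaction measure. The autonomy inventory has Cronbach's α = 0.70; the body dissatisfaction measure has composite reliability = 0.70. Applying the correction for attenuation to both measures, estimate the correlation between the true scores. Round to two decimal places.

0.61

r_true = r_obs / √(r_xx · r_yy) = 0.43 / √(0.70 × 0.70) = 0.43 / √0.4900 = 0.43 / 0.7000 ≈ 0.61.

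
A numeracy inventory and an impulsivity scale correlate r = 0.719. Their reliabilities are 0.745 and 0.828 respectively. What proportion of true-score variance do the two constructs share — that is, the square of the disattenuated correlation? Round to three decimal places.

Disattenuated r = 0.719 / √(0.745 × 0.828) = 0.719 / 0.7854 = 0.9155.
Shared true-score variance = 0.9155² = 0.8381 ≈ 0.838.

0.838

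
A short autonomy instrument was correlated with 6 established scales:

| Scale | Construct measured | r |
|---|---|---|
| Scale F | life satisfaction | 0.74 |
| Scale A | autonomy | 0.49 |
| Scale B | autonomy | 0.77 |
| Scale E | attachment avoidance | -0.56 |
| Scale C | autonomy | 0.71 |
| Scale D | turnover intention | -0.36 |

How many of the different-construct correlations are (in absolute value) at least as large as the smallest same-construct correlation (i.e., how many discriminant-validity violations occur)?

Convergent (same construct = autonomy): Scale A, Scale B, Scale C.
Smallest convergent = 0.49. Discriminant |r|: 0.74, 0.56, 0.36; count ≥ 0.49 → 2.

2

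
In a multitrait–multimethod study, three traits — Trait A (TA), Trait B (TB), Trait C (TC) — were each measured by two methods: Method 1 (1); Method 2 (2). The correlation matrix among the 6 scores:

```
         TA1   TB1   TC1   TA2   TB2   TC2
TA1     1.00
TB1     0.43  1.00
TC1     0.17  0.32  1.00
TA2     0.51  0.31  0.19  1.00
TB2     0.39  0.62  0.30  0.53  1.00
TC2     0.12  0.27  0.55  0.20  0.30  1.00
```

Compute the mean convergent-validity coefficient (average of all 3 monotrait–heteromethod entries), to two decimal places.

Convergent values: 0.51, 0.62, 0.55; mean = 1.68/3 = 0.56.

0.56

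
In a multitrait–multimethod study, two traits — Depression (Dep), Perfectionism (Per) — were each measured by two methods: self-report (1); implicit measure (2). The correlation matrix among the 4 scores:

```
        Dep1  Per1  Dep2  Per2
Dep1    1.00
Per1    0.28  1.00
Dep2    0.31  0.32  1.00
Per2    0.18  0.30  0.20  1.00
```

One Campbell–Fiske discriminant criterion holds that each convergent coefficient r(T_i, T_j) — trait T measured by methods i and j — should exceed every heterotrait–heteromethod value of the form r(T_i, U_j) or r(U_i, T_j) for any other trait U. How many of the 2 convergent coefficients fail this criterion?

2

Checking each validity diagonal entry against its comparison values:
Dep (methods 1·2): 0.31 vs {0.18, 0.32} → fail.
Per (methods 1·2): 0.30 vs {0.32, 0.18} → fail.
2 of 2 fail.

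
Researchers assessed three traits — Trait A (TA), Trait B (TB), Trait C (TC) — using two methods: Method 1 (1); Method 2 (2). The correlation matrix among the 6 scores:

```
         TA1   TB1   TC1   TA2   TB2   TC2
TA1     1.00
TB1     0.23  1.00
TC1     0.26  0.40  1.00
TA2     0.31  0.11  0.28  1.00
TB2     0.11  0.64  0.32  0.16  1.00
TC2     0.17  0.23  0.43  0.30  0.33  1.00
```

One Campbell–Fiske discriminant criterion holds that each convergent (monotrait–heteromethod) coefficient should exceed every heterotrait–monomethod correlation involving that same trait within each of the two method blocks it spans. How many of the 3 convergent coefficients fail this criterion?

0

Convergent coefficients and their comparison sets:
TA (methods 1·2): 0.31 vs {0.23, 0.16, 0.26, 0.30} → pass.
TB (methods 1·2): 0.64 vs {0.23, 0.16, 0.40, 0.33} → pass.
TC (methods 1·2): 0.43 vs {0.26, 0.30, 0.40, 0.33} → pass.
0 of 3 fail.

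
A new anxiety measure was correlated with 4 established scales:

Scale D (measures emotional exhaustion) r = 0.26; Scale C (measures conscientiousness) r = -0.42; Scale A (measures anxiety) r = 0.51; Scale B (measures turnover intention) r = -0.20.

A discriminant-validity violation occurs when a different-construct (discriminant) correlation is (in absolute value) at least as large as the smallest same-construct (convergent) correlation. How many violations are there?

0

Convergent (same construct = anxiety): Scale A.
Smallest convergent = 0.51. Discriminant |r|: 0.26, 0.42, 0.20; count ≥ 0.51 → 0.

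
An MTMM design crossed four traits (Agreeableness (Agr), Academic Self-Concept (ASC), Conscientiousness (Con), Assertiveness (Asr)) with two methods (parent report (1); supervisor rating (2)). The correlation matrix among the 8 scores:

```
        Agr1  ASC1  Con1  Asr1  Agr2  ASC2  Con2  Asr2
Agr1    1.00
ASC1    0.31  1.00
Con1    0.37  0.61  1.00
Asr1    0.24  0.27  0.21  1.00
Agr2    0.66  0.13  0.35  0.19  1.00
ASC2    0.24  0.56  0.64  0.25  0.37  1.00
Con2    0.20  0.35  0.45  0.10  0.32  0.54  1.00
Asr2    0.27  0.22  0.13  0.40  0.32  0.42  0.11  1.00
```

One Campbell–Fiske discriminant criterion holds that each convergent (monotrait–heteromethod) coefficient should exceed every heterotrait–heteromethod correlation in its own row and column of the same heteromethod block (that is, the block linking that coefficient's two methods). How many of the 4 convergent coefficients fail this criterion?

Each convergent coefficient versus the relevant comparison correlations:
Agr (methods 1·2): 0.66 vs {0.24, 0.13, 0.20, 0.35, 0.27, 0.19} → pass.
ASC (methods 1·2): 0.56 vs {0.13, 0.24, 0.35, 0.64, 0.22, 0.25} → fail.
Con (methods 1·2): 0.45 vs {0.35, 0.20, 0.64, 0.35, 0.13, 0.10} → fail.
Asr (methods 1·2): 0.40 vs {0.19, 0.27, 0.25, 0.22, 0.10, 0.13} → pass.
2 of 4 fail.

2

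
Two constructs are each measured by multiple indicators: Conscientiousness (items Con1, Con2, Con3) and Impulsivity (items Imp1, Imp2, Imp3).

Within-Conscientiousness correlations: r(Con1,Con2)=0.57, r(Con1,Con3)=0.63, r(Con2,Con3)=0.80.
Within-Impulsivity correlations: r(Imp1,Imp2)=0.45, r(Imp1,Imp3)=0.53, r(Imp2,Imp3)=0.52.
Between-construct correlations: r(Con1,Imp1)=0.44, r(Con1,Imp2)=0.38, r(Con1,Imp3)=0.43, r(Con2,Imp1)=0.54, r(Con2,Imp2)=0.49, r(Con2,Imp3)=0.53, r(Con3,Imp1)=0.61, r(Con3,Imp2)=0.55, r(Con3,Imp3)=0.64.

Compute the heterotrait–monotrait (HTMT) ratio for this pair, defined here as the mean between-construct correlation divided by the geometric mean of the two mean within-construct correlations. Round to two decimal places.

Mean heterotrait r = 4.61/9 = 0.5122.
Mean within-Con = 2.00/3 = 0.6667; mean within-Imp = 1.50/3 = 0.5000.
Geometric mean = √(0.6667 × 0.5000) = 0.5774.
HTMT = 0.5122 / 0.5774 = 0.89.

0.89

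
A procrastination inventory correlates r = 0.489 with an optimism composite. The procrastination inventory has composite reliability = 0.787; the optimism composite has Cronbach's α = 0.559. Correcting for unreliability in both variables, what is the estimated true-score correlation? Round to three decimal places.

0.737

r_true = r_obs / √(r_xx · r_yy) = 0.489 / √(0.787 × 0.559) = 0.489 / √0.439933 = 0.489 / 0.6633 ≈ 0.737.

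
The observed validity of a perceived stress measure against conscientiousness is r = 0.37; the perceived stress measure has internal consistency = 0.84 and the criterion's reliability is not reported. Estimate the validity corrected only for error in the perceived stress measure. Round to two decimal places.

Single correction: r_c = r_obs / √r_xx = 0.37 / √0.84 = 0.37 / 0.9165 ≈ 0.40.

0.40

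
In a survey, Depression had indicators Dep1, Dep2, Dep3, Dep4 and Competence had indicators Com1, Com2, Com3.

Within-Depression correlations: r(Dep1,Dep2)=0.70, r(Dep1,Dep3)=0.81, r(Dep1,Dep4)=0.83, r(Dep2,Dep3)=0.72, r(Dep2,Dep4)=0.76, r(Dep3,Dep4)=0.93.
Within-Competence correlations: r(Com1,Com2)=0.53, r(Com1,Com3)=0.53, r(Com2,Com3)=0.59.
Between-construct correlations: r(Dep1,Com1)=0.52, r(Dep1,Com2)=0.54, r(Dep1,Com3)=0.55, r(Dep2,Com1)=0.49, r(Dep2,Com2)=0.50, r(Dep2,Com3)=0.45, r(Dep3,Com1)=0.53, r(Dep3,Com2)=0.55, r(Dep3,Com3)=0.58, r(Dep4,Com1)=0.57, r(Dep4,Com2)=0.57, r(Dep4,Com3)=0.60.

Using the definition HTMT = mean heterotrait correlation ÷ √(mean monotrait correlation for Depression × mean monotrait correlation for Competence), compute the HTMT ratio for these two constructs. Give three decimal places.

Mean heterotrait r = 6.45/12 = 0.5375.
Mean within-Dep = 4.75/6 = 0.7917; mean within-Com = 1.65/3 = 0.5500.
Geometric mean = √(0.7917 × 0.5500) = 0.6599.
HTMT = 0.5375 / 0.6599 = 0.815.

0.815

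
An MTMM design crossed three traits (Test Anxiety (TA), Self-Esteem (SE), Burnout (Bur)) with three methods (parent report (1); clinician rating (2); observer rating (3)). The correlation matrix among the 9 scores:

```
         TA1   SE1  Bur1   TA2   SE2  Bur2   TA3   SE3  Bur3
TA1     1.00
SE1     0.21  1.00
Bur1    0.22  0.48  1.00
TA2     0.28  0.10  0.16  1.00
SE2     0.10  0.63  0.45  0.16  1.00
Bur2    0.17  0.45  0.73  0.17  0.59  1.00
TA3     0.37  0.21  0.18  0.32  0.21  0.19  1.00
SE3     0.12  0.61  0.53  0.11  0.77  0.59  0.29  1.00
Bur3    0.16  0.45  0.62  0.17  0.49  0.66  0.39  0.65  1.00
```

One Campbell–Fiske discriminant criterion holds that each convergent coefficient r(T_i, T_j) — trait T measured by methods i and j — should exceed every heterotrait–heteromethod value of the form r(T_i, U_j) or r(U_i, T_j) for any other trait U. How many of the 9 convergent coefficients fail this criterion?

0

Checking each validity diagonal entry against its comparison values:
TA (methods 1·2): 0.28 vs {0.10, 0.10, 0.17, 0.16} → pass.
TA (methods 1·3): 0.37 vs {0.12, 0.21, 0.16, 0.18} → pass.
TA (methods 2·3): 0.32 vs {0.11, 0.21, 0.17, 0.19} → pass.
SE (methods 1·2): 0.63 vs {0.10, 0.10, 0.45, 0.45} → pass.
SE (methods 1·3): 0.61 vs {0.21, 0.12, 0.45, 0.53} → pass.
SE (methods 2·3): 0.77 vs {0.21, 0.11, 0.49, 0.59} → pass.
Bur (methods 1·2): 0.73 vs {0.16, 0.17, 0.45, 0.45} → pass.
Bur (methods 1·3): 0.62 vs {0.18, 0.16, 0.53, 0.45} → pass.
Bur (methods 2·3): 0.66 vs {0.19, 0.17, 0.59, 0.49} → pass.
0 of 9 fail.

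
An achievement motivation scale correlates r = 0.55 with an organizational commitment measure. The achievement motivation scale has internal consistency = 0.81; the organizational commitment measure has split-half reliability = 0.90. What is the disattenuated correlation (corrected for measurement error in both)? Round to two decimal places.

0.64

r_true = r_obs / √(r_xx · r_yy) = 0.55 / √(0.81 × 0.90) = 0.55 / √0.7290 = 0.55 / 0.8538 ≈ 0.64.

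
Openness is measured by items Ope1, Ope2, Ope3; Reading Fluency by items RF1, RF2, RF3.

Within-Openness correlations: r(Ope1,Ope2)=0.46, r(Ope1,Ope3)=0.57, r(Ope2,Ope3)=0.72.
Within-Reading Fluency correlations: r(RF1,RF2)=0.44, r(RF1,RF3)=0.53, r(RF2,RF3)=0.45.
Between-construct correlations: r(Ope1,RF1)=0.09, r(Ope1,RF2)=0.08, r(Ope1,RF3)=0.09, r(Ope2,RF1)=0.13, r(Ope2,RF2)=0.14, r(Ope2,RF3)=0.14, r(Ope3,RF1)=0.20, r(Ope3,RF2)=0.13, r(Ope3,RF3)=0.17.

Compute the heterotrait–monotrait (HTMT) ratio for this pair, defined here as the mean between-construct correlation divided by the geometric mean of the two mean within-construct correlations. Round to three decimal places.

0.247

Between-construct mean = 1.17/9 = 0.1300.
Mean within-Ope = 1.75/3 = 0.5833; mean within-RF = 1.42/3 = 0.4733.
Geometric mean = √(0.5833 × 0.4733) = 0.5254.
HTMT = 0.1300 / 0.5254 = 0.247.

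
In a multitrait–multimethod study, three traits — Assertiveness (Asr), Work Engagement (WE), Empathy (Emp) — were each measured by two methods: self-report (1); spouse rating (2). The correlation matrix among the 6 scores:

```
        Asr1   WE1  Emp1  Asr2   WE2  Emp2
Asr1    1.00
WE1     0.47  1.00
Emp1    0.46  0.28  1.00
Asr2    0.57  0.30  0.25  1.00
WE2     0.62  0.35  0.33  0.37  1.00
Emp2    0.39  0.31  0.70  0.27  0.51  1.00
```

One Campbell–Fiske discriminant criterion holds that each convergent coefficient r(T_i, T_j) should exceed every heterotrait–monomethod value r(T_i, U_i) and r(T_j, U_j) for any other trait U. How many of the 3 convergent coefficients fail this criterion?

Checking each validity diagonal entry against its comparison values:
Asr (methods 1·2): 0.57 vs {0.47, 0.37, 0.46, 0.27} → pass.
WE (methods 1·2): 0.35 vs {0.47, 0.37, 0.28, 0.51} → fail.
Emp (methods 1·2): 0.70 vs {0.46, 0.27, 0.28, 0.51} → pass.
1 of 3 fail.

1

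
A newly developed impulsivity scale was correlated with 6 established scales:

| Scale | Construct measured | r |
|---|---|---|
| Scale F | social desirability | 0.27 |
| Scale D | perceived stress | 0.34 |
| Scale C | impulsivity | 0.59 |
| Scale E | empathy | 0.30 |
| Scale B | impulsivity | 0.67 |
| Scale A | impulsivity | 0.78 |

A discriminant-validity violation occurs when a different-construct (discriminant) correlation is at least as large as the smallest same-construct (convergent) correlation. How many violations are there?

0

Convergent (same construct = impulsivity): Scale C, Scale B, Scale A.
Smallest convergent = 0.59. Discriminant values: 0.27, 0.34, 0.30; count ≥ 0.59 → 0.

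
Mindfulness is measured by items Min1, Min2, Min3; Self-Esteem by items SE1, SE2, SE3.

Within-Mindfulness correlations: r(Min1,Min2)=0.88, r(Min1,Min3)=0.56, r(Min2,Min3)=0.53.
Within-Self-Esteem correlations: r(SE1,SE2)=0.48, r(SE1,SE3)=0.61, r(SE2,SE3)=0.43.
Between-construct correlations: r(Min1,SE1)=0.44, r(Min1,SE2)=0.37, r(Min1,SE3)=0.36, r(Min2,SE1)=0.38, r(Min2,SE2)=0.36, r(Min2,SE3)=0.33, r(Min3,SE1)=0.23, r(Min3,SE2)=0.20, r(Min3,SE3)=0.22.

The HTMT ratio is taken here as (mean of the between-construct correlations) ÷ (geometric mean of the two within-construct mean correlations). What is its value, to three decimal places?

Between-construct mean = 2.89/9 = 0.3211.
Mean within-Min = 1.97/3 = 0.6567; mean within-SE = 1.52/3 = 0.5067.
Geometric mean = √(0.6567 × 0.5067) = 0.5768.
HTMT = 0.3211 / 0.5768 = 0.557.

0.557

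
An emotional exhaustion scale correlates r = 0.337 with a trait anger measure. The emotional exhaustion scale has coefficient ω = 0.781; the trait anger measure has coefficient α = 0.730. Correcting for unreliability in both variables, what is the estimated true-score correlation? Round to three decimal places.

0.446

r_true = r_obs / √(r_xx · r_yy) = 0.337 / √(0.781 × 0.730) = 0.337 / √0.570130 = 0.337 / 0.7551 ≈ 0.446.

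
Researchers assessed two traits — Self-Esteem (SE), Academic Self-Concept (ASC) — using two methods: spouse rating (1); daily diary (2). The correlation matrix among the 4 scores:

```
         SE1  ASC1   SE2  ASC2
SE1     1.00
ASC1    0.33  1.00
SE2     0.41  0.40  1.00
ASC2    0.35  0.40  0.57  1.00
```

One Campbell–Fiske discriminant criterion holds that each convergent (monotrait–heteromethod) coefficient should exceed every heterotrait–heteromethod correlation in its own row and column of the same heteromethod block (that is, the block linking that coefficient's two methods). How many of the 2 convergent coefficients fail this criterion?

Each convergent coefficient versus the relevant comparison correlations:
SE (methods 1·2): 0.41 vs {0.35, 0.40} → pass.
ASC (methods 1·2): 0.40 vs {0.40, 0.35} → fail.
1 of 2 fail.

1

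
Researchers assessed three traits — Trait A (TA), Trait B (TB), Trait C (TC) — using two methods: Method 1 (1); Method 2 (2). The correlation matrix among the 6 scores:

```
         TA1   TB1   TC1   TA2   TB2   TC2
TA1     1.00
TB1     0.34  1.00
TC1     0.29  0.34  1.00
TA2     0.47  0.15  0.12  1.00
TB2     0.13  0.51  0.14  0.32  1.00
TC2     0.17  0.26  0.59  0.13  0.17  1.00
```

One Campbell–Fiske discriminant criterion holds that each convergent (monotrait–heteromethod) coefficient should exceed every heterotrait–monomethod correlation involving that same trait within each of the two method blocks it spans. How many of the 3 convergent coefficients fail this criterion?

Checking each validity diagonal entry against its comparison values:
TA (methods 1·2): 0.47 vs {0.34, 0.32, 0.29, 0.13} → pass.
TB (methods 1·2): 0.51 vs {0.34, 0.32, 0.34, 0.17} → pass.
TC (methods 1·2): 0.59 vs {0.29, 0.13, 0.34, 0.17} → pass.
0 of 3 fail.

0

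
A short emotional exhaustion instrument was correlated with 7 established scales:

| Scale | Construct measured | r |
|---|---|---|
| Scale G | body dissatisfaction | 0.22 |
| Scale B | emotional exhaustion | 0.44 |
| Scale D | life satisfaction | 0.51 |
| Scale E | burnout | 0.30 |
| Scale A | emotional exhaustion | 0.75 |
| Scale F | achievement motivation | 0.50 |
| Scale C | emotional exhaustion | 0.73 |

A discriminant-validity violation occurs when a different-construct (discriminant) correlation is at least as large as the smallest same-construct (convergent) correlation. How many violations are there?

Convergent (same construct = emotional exhaustion): Scale B, Scale A, Scale C.
Smallest convergent = 0.44. Discriminant values: 0.22, 0.51, 0.30, 0.50; count ≥ 0.44 → 2.

2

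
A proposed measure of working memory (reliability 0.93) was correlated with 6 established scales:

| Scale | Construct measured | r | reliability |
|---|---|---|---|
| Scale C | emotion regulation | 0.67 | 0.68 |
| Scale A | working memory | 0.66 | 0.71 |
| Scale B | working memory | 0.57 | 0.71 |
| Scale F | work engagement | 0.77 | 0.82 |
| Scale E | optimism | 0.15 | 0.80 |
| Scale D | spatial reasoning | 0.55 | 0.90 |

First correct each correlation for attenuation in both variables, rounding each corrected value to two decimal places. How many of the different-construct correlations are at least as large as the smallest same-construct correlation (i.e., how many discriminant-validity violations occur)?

Disattenuated r (r / √(r_scale · r_new)):
  Scale C (disc): 0.67 / √(0.68·0.93) = 0.84
  Scale A (conv): 0.66 / √(0.71·0.93) = 0.81
  Scale B (conv): 0.57 / √(0.71·0.93) = 0.70
  Scale F (disc): 0.77 / √(0.82·0.93) = 0.88
  Scale E (disc): 0.15 / √(0.80·0.93) = 0.17
  Scale D (disc): 0.55 / √(0.90·0.93) = 0.60
Smallest convergent = 0.70. Discriminant values: 0.84, 0.88, 0.17, 0.60; count ≥ 0.70 → 2.

2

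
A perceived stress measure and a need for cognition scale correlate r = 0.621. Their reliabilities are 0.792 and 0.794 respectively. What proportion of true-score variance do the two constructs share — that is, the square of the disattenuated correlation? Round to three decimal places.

Disattenuated r = 0.621 / √(0.792 × 0.794) = 0.621 / 0.7930 = 0.7831.
Shared true-score variance = 0.7831² = 0.6132 ≈ 0.613.

0.613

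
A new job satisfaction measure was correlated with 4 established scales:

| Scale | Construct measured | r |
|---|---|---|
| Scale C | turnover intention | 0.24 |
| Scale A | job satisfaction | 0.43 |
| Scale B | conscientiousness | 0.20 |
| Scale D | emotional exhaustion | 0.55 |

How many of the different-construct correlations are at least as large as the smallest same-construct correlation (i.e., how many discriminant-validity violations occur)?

1

Convergent (same construct = job satisfaction): Scale A.
Smallest convergent = 0.43. Discriminant values: 0.24, 0.20, 0.55; count ≥ 0.43 → 1.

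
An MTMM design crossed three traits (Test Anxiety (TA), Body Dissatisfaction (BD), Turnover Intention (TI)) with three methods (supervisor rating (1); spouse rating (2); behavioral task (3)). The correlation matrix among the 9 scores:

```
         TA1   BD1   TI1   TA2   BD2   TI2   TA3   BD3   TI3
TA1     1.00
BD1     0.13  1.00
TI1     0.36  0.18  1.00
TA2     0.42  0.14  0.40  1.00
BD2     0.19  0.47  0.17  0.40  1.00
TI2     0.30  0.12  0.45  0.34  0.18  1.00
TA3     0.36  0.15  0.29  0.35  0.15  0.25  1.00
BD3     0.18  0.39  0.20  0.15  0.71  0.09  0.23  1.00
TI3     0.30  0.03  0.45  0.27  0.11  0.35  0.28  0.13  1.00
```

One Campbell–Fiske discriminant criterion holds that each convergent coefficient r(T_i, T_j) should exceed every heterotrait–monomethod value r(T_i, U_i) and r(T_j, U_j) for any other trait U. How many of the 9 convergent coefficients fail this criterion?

2

Each convergent coefficient versus the relevant comparison correlations:
TA (methods 1·2): 0.42 vs {0.13, 0.40, 0.36, 0.34} → pass.
TA (methods 1·3): 0.36 vs {0.13, 0.23, 0.36, 0.28} → fail.
TA (methods 2·3): 0.35 vs {0.40, 0.23, 0.34, 0.28} → fail.
BD (methods 1·2): 0.47 vs {0.13, 0.40, 0.18, 0.18} → pass.
BD (methods 1·3): 0.39 vs {0.13, 0.23, 0.18, 0.13} → pass.
BD (methods 2·3): 0.71 vs {0.40, 0.23, 0.18, 0.13} → pass.
TI (methods 1·2): 0.45 vs {0.36, 0.34, 0.18, 0.18} → pass.
TI (methods 1·3): 0.45 vs {0.36, 0.28, 0.18, 0.13} → pass.
TI (methods 2·3): 0.35 vs {0.34, 0.28, 0.18, 0.13} → pass.
2 of 9 fail.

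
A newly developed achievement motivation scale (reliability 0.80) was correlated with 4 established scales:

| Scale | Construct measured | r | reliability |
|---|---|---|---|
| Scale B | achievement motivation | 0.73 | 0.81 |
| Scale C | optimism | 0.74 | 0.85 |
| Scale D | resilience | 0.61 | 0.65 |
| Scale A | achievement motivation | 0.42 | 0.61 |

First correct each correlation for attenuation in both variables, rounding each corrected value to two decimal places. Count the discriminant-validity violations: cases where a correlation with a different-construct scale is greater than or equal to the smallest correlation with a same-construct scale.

2

Disattenuated r (r / √(r_scale · r_new)):
  Scale B (conv): 0.73 / √(0.81·0.80) = 0.91
  Scale C (disc): 0.74 / √(0.85·0.80) = 0.90
  Scale D (disc): 0.61 / √(0.65·0.80) = 0.85
  Scale A (conv): 0.42 / √(0.61·0.80) = 0.60
Smallest convergent = 0.60. Discriminant values: 0.90, 0.85; count ≥ 0.60 → 2.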